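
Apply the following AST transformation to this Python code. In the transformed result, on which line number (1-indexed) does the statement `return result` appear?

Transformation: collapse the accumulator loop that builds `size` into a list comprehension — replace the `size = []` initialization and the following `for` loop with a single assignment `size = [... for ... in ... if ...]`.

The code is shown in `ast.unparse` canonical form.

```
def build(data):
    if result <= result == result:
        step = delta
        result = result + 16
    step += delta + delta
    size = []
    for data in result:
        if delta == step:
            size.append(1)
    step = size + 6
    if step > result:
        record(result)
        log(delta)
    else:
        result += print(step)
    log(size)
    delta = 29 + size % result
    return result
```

Transformed code:
def build(data):
    if result <= result == result:
        step = delta
        result = result + 16
    step += delta + delta
    size = [1 for data in result if delta == step]
    step = size + 6
    if step > result:
        record(result)
        log(delta)
    else:
        result += print(step)
    log(size)
    delta = 29 + size % result
    return result

15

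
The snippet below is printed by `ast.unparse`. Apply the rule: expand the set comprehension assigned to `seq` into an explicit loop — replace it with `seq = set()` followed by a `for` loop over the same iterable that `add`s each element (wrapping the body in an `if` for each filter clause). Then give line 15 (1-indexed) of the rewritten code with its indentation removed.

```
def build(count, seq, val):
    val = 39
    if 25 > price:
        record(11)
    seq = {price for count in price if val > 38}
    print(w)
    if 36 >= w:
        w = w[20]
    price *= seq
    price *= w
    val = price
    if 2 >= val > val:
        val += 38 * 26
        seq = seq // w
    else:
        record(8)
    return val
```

Transformed code:
def build(count, seq, val):
    val = 39
    if 25 > price:
        record(11)
    seq = set()
    for count in price:
        if val > 38:
            seq.add(price)
    print(w)
    if 36 >= w:
        w = w[20]
    price *= seq
    price *= w
    val = price
    if 2 >= val > val:
        val += 38 * 26
        seq = seq // w
    else:
        record(8)
    return val

if 2 >= val > val:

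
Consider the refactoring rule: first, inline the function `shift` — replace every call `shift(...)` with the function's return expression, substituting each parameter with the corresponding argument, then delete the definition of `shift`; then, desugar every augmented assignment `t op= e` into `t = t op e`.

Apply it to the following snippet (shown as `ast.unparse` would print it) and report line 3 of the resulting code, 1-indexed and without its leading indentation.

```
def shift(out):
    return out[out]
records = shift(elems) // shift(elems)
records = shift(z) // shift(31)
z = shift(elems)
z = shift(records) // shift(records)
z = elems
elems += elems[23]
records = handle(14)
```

z = elems[elems]

Transformed code:
records = elems[elems] // elems[elems]
records = z[z] // 31[31]
z = elems[elems]
z = records[records] // records[records]
z = elems
elems = elems + elems[23]
records = handle(14)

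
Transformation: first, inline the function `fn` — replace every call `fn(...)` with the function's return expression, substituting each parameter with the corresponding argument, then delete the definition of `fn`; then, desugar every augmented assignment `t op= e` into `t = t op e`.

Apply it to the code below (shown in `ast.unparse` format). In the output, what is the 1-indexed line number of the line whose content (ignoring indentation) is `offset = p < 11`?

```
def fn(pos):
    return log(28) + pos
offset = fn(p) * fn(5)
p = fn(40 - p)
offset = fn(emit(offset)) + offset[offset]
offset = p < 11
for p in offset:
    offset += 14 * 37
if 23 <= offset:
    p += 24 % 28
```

Transformed code:
offset = (log(28) + p) * (log(28) + 5)
p = log(28) + (40 - p)
offset = log(28) + emit(offset) + offset[offset]
offset = p < 11
for p in offset:
    offset = offset + 14 * 37
if 23 <= offset:
    p = p + 24 % 28

4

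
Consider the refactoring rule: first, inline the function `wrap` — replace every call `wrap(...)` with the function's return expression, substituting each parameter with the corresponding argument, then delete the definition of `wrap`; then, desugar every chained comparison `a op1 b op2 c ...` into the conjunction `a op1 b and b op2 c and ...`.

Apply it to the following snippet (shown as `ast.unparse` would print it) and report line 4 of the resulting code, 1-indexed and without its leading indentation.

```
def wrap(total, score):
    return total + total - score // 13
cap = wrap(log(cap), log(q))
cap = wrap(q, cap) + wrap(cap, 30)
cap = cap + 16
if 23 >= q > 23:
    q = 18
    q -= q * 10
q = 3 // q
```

if 23 >= q and q > 23:

Transformed code:
cap = log(cap) + log(cap) - log(q) // 13
cap = q + q - cap // 13 + (cap + cap - 30 // 13)
cap = cap + 16
if 23 >= q and q > 23:
    q = 18
    q -= q * 10
q = 3 // q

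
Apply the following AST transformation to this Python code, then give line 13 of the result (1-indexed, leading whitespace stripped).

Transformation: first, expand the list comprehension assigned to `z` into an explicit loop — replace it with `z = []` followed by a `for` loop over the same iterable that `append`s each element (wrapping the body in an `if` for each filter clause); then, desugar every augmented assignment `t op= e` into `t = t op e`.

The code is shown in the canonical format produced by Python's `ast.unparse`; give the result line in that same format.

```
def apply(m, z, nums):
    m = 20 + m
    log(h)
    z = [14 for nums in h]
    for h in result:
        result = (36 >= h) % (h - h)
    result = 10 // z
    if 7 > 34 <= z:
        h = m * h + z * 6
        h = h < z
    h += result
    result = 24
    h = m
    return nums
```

Transformed code:
def apply(m, z, nums):
    m = 20 + m
    log(h)
    z = []
    for nums in h:
        z.append(14)
    for h in result:
        result = (36 >= h) % (h - h)
    result = 10 // z
    if 7 > 34 <= z:
        h = m * h + z * 6
        h = h < z
    h = h + result
    result = 24
    h = m
    return nums

h = h + result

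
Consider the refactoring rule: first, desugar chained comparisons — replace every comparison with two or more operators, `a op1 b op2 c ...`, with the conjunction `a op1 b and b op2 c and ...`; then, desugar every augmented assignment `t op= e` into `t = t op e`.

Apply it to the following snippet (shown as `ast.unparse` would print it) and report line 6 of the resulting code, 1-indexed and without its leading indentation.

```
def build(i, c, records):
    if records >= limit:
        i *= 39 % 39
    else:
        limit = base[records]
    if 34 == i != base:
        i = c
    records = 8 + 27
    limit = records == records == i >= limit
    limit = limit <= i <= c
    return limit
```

Transformed code:
def build(i, c, records):
    if records >= limit:
        i = i * (39 % 39)
    else:
        limit = base[records]
    if 34 == i and i != base:
        i = c
    records = 8 + 27
    limit = records == records and records == i and (i >= limit)
    limit = limit <= i and i <= c
    return limit

if 34 == i and i != base:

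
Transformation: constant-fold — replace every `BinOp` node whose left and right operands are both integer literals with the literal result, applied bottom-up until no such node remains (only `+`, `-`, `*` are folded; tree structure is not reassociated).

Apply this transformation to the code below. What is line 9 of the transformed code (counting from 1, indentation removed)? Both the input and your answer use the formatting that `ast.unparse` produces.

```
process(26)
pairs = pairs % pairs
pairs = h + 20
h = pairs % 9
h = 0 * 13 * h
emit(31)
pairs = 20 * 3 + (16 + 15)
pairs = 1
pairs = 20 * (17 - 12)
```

Transformed code:
process(26)
pairs = pairs % pairs
pairs = h + 20
h = pairs % 9
h = 0 * h
emit(31)
pairs = 91
pairs = 1
pairs = 100

pairs = 100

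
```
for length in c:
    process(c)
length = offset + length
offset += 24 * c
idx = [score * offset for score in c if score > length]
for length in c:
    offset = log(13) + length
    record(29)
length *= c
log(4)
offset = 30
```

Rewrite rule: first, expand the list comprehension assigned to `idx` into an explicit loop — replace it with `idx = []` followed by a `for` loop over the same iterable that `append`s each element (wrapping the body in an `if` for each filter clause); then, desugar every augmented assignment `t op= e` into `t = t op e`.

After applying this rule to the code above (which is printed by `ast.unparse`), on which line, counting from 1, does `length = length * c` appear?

Transformed code:
for length in c:
    process(c)
length = offset + length
offset = offset + 24 * c
idx = []
for score in c:
    if score > length:
        idx.append(score * offset)
for length in c:
    offset = log(13) + length
    record(29)
length = length * c
log(4)
offset = 30

12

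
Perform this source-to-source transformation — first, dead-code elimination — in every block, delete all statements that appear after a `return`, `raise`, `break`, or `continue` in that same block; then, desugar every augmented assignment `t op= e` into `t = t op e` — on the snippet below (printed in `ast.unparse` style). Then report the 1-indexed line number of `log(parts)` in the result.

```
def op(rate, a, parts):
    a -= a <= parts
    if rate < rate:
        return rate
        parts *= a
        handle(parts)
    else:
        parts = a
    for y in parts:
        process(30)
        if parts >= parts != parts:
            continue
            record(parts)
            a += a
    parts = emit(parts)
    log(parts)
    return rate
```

Transformed code:
def op(rate, a, parts):
    a = a - (a <= parts)
    if rate < rate:
        return rate
    else:
        parts = a
    for y in parts:
        process(30)
        if parts >= parts != parts:
            continue
    parts = emit(parts)
    log(parts)
    return rate

12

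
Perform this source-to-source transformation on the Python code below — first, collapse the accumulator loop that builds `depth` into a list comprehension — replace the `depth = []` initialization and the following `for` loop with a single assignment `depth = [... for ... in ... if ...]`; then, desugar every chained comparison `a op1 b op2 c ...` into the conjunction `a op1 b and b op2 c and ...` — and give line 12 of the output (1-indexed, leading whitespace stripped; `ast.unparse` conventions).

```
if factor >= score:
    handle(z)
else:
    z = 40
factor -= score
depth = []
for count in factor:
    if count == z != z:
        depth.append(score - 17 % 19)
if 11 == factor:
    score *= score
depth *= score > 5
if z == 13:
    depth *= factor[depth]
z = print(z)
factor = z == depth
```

z = print(z)

Transformed code:
if factor >= score:
    handle(z)
else:
    z = 40
factor -= score
depth = [score - 17 % 19 for count in factor if count == z and z != z]
if 11 == factor:
    score *= score
depth *= score > 5
if z == 13:
    depth *= factor[depth]
z = print(z)
factor = z == depth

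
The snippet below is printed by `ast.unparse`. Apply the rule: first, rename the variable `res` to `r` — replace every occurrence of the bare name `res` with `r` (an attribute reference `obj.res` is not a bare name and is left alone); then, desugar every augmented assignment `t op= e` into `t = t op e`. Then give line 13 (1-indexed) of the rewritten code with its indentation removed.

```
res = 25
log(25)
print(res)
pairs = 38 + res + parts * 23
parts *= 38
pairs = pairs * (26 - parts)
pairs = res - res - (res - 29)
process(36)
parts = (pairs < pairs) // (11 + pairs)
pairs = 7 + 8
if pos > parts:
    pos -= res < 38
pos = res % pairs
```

pos = r % pairs

Transformed code:
r = 25
log(25)
print(r)
pairs = 38 + r + parts * 23
parts = parts * 38
pairs = pairs * (26 - parts)
pairs = r - r - (r - 29)
process(36)
parts = (pairs < pairs) // (11 + pairs)
pairs = 7 + 8
if pos > parts:
    pos = pos - (r < 38)
pos = r % pairs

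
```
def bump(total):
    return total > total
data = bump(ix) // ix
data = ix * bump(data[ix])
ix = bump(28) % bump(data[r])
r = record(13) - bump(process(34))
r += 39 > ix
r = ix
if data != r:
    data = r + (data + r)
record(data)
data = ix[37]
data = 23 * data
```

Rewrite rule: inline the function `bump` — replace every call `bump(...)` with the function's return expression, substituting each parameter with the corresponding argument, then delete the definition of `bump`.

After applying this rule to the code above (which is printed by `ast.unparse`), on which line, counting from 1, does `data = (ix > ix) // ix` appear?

Transformed code:
data = (ix > ix) // ix
data = ix * (data[ix] > data[ix])
ix = (28 > 28) % (data[r] > data[r])
r = record(13) - (process(34) > process(34))
r += 39 > ix
r = ix
if data != r:
    data = r + (data + r)
record(data)
data = ix[37]
data = 23 * data

1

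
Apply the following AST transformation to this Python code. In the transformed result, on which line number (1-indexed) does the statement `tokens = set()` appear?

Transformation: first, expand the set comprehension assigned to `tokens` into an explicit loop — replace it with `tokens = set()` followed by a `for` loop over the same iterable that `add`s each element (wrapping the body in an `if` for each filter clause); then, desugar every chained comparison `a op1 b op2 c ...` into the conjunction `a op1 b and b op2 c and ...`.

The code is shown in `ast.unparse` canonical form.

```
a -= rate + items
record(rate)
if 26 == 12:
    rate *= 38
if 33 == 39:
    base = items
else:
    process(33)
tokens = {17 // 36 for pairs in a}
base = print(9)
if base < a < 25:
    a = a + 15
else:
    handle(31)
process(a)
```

Transformed code:
a -= rate + items
record(rate)
if 26 == 12:
    rate *= 38
if 33 == 39:
    base = items
else:
    process(33)
tokens = set()
for pairs in a:
    tokens.add(17 // 36)
base = print(9)
if base < a and a < 25:
    a = a + 15
else:
    handle(31)
process(a)

9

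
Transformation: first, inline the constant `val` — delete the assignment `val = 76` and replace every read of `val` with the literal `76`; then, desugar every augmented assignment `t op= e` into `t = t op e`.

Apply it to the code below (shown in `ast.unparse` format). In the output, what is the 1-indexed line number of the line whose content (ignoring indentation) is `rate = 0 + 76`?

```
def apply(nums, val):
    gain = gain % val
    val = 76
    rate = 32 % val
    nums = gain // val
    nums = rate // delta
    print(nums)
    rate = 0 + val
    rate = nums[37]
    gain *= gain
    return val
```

Transformed code:
def apply(nums, val):
    gain = gain % 76
    rate = 32 % 76
    nums = gain // 76
    nums = rate // delta
    print(nums)
    rate = 0 + 76
    rate = nums[37]
    gain = gain * gain
    return 76

7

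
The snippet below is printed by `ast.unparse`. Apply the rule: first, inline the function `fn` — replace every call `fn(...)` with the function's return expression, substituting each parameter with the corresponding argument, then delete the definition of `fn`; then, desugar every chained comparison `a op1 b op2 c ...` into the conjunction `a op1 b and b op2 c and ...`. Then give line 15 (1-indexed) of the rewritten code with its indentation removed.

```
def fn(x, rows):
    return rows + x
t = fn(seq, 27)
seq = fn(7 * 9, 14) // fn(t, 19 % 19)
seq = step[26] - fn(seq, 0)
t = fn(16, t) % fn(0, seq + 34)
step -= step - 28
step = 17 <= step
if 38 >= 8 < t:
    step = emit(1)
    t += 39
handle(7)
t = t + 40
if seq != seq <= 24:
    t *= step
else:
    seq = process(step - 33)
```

seq = process(step - 33)

Transformed code:
t = 27 + seq
seq = (14 + 7 * 9) // (19 % 19 + t)
seq = step[26] - (0 + seq)
t = (t + 16) % (seq + 34 + 0)
step -= step - 28
step = 17 <= step
if 38 >= 8 and 8 < t:
    step = emit(1)
    t += 39
handle(7)
t = t + 40
if seq != seq and seq <= 24:
    t *= step
else:
    seq = process(step - 33)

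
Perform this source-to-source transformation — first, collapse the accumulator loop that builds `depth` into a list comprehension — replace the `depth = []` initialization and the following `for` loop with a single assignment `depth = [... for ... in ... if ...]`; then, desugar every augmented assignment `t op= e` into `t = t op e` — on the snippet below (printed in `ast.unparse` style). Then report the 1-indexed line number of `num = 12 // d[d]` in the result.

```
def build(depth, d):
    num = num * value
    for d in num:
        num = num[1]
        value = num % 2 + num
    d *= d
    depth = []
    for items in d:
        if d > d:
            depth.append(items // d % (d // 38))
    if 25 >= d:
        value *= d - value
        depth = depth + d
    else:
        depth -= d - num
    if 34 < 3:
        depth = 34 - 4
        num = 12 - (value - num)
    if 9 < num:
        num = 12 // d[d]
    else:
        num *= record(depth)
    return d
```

Transformed code:
def build(depth, d):
    num = num * value
    for d in num:
        num = num[1]
        value = num % 2 + num
    d = d * d
    depth = [items // d % (d // 38) for items in d if d > d]
    if 25 >= d:
        value = value * (d - value)
        depth = depth + d
    else:
        depth = depth - (d - num)
    if 34 < 3:
        depth = 34 - 4
        num = 12 - (value - num)
    if 9 < num:
        num = 12 // d[d]
    else:
        num = num * record(depth)
    return d

17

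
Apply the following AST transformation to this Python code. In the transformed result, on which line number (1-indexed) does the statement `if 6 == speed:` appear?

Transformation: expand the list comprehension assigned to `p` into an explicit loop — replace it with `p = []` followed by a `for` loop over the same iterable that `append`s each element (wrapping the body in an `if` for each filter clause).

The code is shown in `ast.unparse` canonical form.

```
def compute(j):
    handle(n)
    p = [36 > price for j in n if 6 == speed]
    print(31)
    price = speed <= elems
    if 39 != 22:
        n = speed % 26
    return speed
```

5

Transformed code:
def compute(j):
    handle(n)
    p = []
    for j in n:
        if 6 == speed:
            p.append(36 > price)
    print(31)
    price = speed <= elems
    if 39 != 22:
        n = speed % 26
    return speed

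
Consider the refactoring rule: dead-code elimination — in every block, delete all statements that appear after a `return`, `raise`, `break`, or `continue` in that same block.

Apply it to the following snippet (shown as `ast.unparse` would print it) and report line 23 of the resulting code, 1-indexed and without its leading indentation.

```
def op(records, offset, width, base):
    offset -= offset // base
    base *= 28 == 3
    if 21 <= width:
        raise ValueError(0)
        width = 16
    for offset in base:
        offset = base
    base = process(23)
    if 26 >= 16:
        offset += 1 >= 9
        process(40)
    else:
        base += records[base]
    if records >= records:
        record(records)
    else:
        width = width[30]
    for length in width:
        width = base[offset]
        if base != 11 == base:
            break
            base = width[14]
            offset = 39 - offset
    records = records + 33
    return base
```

return base

Transformed code:
def op(records, offset, width, base):
    offset -= offset // base
    base *= 28 == 3
    if 21 <= width:
        raise ValueError(0)
    for offset in base:
        offset = base
    base = process(23)
    if 26 >= 16:
        offset += 1 >= 9
        process(40)
    else:
        base += records[base]
    if records >= records:
        record(records)
    else:
        width = width[30]
    for length in width:
        width = base[offset]
        if base != 11 == base:
            break
    records = records + 33
    return base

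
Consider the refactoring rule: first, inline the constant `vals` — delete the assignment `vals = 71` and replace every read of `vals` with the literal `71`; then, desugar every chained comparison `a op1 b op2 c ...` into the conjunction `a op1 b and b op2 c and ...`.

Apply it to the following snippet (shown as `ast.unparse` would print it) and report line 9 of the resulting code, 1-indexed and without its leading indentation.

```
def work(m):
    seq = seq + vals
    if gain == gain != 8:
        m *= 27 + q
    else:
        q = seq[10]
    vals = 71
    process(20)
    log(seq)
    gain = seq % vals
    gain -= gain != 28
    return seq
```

Transformed code:
def work(m):
    seq = seq + 71
    if gain == gain and gain != 8:
        m *= 27 + q
    else:
        q = seq[10]
    process(20)
    log(seq)
    gain = seq % 71
    gain -= gain != 28
    return seq

gain = seq % 71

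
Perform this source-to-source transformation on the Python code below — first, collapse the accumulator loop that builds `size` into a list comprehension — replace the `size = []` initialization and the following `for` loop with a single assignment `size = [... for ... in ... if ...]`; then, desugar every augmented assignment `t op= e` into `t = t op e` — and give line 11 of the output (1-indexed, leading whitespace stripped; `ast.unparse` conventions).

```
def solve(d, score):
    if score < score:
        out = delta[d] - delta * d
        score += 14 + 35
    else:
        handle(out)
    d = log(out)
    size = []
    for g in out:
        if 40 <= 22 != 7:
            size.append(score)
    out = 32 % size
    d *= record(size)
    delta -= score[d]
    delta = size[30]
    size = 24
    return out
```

delta = delta - score[d]

Transformed code:
def solve(d, score):
    if score < score:
        out = delta[d] - delta * d
        score = score + (14 + 35)
    else:
        handle(out)
    d = log(out)
    size = [score for g in out if 40 <= 22 != 7]
    out = 32 % size
    d = d * record(size)
    delta = delta - score[d]
    delta = size[30]
    size = 24
    return out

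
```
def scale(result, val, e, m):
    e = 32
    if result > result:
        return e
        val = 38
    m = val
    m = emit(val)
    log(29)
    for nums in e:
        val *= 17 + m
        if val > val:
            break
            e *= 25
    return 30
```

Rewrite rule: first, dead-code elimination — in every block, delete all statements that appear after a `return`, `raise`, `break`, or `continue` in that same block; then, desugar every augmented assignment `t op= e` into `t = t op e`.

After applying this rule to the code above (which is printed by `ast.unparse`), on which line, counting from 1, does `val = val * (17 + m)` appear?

9

Transformed code:
def scale(result, val, e, m):
    e = 32
    if result > result:
        return e
    m = val
    m = emit(val)
    log(29)
    for nums in e:
        val = val * (17 + m)
        if val > val:
            break
    return 30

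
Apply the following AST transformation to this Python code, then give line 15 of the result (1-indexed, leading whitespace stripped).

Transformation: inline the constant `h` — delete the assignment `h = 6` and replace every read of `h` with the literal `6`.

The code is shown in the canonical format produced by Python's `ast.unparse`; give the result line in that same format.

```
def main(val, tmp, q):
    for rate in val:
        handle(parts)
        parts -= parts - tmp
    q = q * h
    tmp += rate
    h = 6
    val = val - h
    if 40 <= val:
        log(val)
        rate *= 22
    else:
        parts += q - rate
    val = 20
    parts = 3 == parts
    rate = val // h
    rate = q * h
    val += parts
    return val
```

Transformed code:
def main(val, tmp, q):
    for rate in val:
        handle(parts)
        parts -= parts - tmp
    q = q * 6
    tmp += rate
    val = val - 6
    if 40 <= val:
        log(val)
        rate *= 22
    else:
        parts += q - rate
    val = 20
    parts = 3 == parts
    rate = val // 6
    rate = q * 6
    val += parts
    return val

rate = val // 6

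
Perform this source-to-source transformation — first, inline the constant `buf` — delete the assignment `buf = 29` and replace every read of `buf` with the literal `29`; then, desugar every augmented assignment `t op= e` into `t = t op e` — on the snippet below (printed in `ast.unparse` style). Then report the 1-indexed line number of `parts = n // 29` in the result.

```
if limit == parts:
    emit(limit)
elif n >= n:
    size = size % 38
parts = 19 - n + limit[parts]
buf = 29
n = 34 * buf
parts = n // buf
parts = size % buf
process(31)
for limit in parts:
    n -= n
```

Transformed code:
if limit == parts:
    emit(limit)
elif n >= n:
    size = size % 38
parts = 19 - n + limit[parts]
n = 34 * 29
parts = n // 29
parts = size % 29
process(31)
for limit in parts:
    n = n - n

7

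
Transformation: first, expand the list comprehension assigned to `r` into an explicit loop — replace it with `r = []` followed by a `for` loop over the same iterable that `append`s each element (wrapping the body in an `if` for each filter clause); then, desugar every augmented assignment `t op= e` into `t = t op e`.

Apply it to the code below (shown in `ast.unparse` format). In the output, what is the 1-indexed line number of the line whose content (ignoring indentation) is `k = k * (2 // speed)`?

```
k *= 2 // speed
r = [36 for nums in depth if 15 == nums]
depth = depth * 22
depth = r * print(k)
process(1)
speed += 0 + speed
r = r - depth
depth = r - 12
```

Transformed code:
k = k * (2 // speed)
r = []
for nums in depth:
    if 15 == nums:
        r.append(36)
depth = depth * 22
depth = r * print(k)
process(1)
speed = speed + (0 + speed)
r = r - depth
depth = r - 12

1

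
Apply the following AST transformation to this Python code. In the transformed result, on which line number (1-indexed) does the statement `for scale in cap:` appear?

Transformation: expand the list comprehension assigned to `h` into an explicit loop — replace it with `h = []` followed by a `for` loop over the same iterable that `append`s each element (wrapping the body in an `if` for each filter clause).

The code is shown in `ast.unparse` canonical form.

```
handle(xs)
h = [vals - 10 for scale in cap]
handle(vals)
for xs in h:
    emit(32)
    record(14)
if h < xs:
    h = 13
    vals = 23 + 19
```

Transformed code:
handle(xs)
h = []
for scale in cap:
    h.append(vals - 10)
handle(vals)
for xs in h:
    emit(32)
    record(14)
if h < xs:
    h = 13
    vals = 23 + 19

3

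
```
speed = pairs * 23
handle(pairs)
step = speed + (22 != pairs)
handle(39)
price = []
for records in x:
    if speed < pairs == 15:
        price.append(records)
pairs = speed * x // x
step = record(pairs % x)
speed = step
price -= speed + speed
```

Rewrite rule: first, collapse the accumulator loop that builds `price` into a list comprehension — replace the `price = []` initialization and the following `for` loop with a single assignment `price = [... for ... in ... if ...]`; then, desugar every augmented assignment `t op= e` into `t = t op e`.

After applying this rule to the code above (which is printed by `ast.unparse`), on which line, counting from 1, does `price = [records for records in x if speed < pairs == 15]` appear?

Transformed code:
speed = pairs * 23
handle(pairs)
step = speed + (22 != pairs)
handle(39)
price = [records for records in x if speed < pairs == 15]
pairs = speed * x // x
step = record(pairs % x)
speed = step
price = price - (speed + speed)

5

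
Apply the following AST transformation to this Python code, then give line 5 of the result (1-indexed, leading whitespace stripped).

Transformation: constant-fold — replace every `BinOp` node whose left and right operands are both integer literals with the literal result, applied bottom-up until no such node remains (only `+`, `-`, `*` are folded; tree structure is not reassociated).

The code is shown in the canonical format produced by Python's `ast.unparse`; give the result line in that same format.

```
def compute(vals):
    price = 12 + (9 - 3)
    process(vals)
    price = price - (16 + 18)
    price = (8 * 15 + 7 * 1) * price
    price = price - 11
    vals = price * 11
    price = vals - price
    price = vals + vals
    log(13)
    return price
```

Transformed code:
def compute(vals):
    price = 18
    process(vals)
    price = price - 34
    price = 127 * price
    price = price - 11
    vals = price * 11
    price = vals - price
    price = vals + vals
    log(13)
    return price

price = 127 * price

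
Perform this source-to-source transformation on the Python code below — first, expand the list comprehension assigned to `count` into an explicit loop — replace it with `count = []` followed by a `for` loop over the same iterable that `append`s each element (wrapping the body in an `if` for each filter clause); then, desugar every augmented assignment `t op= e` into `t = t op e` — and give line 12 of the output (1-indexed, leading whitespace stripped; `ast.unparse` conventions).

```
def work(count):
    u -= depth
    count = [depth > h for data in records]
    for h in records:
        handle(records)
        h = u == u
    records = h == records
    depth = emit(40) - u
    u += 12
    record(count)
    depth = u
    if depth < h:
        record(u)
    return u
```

Transformed code:
def work(count):
    u = u - depth
    count = []
    for data in records:
        count.append(depth > h)
    for h in records:
        handle(records)
        h = u == u
    records = h == records
    depth = emit(40) - u
    u = u + 12
    record(count)
    depth = u
    if depth < h:
        record(u)
    return u

record(count)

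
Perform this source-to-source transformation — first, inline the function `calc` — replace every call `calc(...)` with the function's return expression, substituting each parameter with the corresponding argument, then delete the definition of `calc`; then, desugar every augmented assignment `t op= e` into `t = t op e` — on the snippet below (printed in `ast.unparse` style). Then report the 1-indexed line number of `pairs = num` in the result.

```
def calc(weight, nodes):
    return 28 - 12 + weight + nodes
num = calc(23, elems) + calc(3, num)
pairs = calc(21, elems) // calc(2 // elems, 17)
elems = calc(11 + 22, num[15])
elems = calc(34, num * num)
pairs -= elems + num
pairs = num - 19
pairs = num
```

Transformed code:
num = 28 - 12 + 23 + elems + (28 - 12 + 3 + num)
pairs = (28 - 12 + 21 + elems) // (28 - 12 + 2 // elems + 17)
elems = 28 - 12 + (11 + 22) + num[15]
elems = 28 - 12 + 34 + num * num
pairs = pairs - (elems + num)
pairs = num - 19
pairs = num

7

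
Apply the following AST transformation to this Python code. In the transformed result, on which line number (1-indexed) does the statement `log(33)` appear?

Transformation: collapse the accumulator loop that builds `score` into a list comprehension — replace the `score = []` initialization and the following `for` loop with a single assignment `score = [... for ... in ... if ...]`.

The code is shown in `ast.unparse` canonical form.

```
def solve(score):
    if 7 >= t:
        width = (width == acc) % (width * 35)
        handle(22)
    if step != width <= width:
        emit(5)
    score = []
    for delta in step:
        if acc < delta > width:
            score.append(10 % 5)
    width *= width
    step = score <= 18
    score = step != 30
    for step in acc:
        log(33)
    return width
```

Transformed code:
def solve(score):
    if 7 >= t:
        width = (width == acc) % (width * 35)
        handle(22)
    if step != width <= width:
        emit(5)
    score = [10 % 5 for delta in step if acc < delta > width]
    width *= width
    step = score <= 18
    score = step != 30
    for step in acc:
        log(33)
    return width

12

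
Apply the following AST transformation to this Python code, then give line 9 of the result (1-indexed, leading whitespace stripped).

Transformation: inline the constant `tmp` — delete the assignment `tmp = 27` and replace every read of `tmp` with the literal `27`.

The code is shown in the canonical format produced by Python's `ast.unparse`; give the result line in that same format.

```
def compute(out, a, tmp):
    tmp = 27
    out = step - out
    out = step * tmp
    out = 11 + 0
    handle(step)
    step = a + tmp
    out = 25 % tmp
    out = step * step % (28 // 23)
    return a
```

return a

Transformed code:
def compute(out, a, tmp):
    out = step - out
    out = step * 27
    out = 11 + 0
    handle(step)
    step = a + 27
    out = 25 % 27
    out = step * step % (28 // 23)
    return a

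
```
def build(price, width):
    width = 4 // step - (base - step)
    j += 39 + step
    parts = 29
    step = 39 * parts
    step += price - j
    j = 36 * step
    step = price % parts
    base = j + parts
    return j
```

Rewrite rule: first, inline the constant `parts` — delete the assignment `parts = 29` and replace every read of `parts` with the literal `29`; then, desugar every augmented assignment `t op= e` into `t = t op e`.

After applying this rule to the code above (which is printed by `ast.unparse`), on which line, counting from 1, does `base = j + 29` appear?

8

Transformed code:
def build(price, width):
    width = 4 // step - (base - step)
    j = j + (39 + step)
    step = 39 * 29
    step = step + (price - j)
    j = 36 * step
    step = price % 29
    base = j + 29
    return j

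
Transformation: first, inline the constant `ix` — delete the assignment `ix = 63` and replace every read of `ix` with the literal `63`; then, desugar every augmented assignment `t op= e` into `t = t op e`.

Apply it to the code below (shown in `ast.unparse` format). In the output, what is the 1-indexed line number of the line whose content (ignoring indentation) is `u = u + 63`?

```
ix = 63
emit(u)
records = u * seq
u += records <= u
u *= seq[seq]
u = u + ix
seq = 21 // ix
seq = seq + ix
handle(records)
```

5

Transformed code:
emit(u)
records = u * seq
u = u + (records <= u)
u = u * seq[seq]
u = u + 63
seq = 21 // 63
seq = seq + 63
handle(records)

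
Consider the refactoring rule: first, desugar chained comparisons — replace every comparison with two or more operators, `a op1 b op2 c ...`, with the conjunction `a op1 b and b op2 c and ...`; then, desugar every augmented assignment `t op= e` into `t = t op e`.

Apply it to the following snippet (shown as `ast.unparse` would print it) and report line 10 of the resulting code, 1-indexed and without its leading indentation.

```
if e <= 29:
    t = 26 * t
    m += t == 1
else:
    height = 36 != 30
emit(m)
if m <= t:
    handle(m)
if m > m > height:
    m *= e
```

Transformed code:
if e <= 29:
    t = 26 * t
    m = m + (t == 1)
else:
    height = 36 != 30
emit(m)
if m <= t:
    handle(m)
if m > m and m > height:
    m = m * e

m = m * e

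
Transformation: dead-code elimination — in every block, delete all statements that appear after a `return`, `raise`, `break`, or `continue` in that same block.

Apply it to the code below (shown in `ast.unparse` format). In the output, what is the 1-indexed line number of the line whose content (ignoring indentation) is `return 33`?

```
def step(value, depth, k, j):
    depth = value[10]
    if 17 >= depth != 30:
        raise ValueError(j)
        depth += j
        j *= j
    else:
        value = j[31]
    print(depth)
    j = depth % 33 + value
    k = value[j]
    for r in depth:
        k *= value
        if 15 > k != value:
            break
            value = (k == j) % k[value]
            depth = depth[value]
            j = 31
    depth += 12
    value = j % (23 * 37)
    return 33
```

16

Transformed code:
def step(value, depth, k, j):
    depth = value[10]
    if 17 >= depth != 30:
        raise ValueError(j)
    else:
        value = j[31]
    print(depth)
    j = depth % 33 + value
    k = value[j]
    for r in depth:
        k *= value
        if 15 > k != value:
            break
    depth += 12
    value = j % (23 * 37)
    return 33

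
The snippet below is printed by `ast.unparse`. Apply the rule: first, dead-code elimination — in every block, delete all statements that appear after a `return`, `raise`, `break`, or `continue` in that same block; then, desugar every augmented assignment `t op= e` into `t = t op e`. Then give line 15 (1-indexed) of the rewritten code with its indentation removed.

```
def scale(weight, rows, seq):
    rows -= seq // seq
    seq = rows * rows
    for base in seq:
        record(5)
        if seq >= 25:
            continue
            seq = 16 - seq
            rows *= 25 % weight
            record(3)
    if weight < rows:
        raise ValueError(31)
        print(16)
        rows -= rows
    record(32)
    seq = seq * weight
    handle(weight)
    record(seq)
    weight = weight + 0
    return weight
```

return weight

Transformed code:
def scale(weight, rows, seq):
    rows = rows - seq // seq
    seq = rows * rows
    for base in seq:
        record(5)
        if seq >= 25:
            continue
    if weight < rows:
        raise ValueError(31)
    record(32)
    seq = seq * weight
    handle(weight)
    record(seq)
    weight = weight + 0
    return weight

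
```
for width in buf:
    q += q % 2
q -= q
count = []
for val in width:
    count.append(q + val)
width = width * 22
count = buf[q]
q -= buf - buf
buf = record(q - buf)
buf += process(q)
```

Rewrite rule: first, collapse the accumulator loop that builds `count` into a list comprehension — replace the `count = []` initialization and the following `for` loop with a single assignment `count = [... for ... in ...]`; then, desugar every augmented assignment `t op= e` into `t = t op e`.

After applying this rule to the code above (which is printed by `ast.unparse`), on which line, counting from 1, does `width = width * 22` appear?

5

Transformed code:
for width in buf:
    q = q + q % 2
q = q - q
count = [q + val for val in width]
width = width * 22
count = buf[q]
q = q - (buf - buf)
buf = record(q - buf)
buf = buf + process(q)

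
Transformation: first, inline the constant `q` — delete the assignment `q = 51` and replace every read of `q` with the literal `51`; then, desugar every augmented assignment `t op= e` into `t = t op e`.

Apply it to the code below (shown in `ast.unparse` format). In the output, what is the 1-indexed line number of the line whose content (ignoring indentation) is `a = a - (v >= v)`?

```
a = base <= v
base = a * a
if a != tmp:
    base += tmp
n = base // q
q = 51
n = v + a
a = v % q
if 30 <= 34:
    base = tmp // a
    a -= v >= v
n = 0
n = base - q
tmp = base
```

Transformed code:
a = base <= v
base = a * a
if a != tmp:
    base = base + tmp
n = base // 51
n = v + a
a = v % 51
if 30 <= 34:
    base = tmp // a
    a = a - (v >= v)
n = 0
n = base - 51
tmp = base

10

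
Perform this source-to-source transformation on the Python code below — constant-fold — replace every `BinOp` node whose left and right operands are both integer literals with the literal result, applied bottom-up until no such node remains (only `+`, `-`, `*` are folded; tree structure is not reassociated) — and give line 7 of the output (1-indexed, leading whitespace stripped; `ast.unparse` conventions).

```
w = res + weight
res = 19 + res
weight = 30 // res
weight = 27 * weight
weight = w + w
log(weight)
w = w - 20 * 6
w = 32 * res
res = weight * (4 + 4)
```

Transformed code:
w = res + weight
res = 19 + res
weight = 30 // res
weight = 27 * weight
weight = w + w
log(weight)
w = w - 120
w = 32 * res
res = weight * 8

w = w - 120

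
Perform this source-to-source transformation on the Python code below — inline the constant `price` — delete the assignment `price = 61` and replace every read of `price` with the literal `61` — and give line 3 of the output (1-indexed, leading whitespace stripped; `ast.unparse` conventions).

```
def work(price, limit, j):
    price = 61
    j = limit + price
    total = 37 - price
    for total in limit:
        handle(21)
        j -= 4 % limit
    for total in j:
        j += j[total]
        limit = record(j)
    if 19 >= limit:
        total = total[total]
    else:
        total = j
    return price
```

total = 37 - 61

Transformed code:
def work(price, limit, j):
    j = limit + 61
    total = 37 - 61
    for total in limit:
        handle(21)
        j -= 4 % limit
    for total in j:
        j += j[total]
        limit = record(j)
    if 19 >= limit:
        total = total[total]
    else:
        total = j
    return 61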